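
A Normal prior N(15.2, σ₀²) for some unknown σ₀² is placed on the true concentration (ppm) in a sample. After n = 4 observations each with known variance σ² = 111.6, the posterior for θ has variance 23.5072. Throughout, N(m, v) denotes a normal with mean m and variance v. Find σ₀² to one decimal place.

For the Normal–Normal model with known σ², precisions add: τ_n = τ₀ + n/σ².
So 1/σ₀² = 1/23.5072 − 4/111.6 = 0.042540 − 0.035842 = 0.006698.
Hence σ₀² = 1/0.006698 ≈ 149.3.

σ₀² = 149.3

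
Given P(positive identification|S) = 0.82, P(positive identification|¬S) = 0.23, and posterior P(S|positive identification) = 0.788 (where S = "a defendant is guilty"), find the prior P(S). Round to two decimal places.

Bayes' rule in odds form gives O(S|E) = O(S)·[P(E|S)/P(E|¬S)], hence O(S) = O(S|E)/LR.
Posterior odds = 0.788/(1−0.788) = 3.7170. LR = 0.82/0.23 = 3.5652.
Prior odds = 3.7170/3.5652 = 1.0426, so P(S) = 1.0426/(1+1.0426) ≈ 0.51.

P(S) = 0.51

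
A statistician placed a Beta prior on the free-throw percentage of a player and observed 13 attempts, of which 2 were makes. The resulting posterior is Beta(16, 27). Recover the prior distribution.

Beta is conjugate to the binomial likelihood: posterior = Beta(α+s, β+f).
Subtract the data counts: 16−2=14, 27−11=16.

Beta(14, 16)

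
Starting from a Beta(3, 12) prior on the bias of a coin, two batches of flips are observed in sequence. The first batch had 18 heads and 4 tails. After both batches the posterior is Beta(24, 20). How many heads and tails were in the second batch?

Sequential conjugate updates are equivalent to a single update on the pooled data, so total successes = posterior α − prior α and total failures = posterior β − prior β.
Total across both batches: 24−3=21 heads, 20−12=8 tails.
Subtract the first batch: 21−18=3 heads and 8−4=4 tails.

3 heads and 4 tails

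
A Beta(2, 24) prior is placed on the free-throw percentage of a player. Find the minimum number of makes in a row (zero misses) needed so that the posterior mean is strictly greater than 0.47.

k = 20

After k makes and 0 misses the posterior is Beta(2+k, 24), with mean (2+k)/(2+24+k).
Set (2+k)/(26+k) > 0.47 and solve: k > (0.47·26 − 2)/(1 − 0.47) = 19.283.
The smallest integer exceeding 19.283 is 20, and checking k=20: (22)/(46) = 0.4783 > 0.47.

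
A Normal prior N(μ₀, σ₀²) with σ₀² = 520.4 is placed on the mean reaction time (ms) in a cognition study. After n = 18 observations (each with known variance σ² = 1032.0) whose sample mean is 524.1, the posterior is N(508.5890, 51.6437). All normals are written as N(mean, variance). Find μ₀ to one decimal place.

With known observation variance, the Normal–Normal posterior has precision τ_n = τ₀ + n/σ² and mean μ_n = (τ₀μ₀ + (n/σ²)x̄)/τ_n.
Here τ₀ = 1/520.4 = 0.001922 and τ_data = 18/1032.0 = 0.017442, so τ_n = 0.019364.
Rearranging for μ₀: μ₀ = (μ_n·τ_n − τ_data·x̄)/τ₀ = (508.5890·0.019364 − 0.017442·524.1) / 0.001922 = 0.706965/0.001922 ≈ 367.8.

μ₀ = 367.8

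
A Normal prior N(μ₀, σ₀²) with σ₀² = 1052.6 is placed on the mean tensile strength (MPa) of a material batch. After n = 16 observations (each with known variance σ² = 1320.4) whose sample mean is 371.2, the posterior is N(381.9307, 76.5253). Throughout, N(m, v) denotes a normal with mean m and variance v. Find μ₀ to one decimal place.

μ₀ = 518.8

With known observation variance, the Normal–Normal posterior has precision τ_n = τ₀ + n/σ² and mean μ_n = (τ₀μ₀ + (n/σ²)x̄)/τ_n.
Here τ₀ = 1/1052.6 = 0.000950 and τ_data = 16/1320.4 = 0.012118, so τ_n = 0.013068.
Rearranging for μ₀: μ₀ = (μ_n·τ_n − τ_data·x̄)/τ₀ = (381.9307·0.013068 − 0.012118·371.2) / 0.000950 = 0.492869/0.000950 ≈ 518.8.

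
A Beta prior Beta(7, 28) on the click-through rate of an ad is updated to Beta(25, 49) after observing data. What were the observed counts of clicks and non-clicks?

18 clicks and 21 non-clicks

Under Beta–binomial conjugacy the posterior parameters are (α+s, β+f).
Match parameters: s=25−7=18, f=49−28=21.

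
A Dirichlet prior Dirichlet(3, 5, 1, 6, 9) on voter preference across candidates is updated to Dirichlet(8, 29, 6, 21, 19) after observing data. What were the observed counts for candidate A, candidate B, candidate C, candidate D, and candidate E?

counts (5, 24, 5, 15, 10)

For a Dirichlet(α) prior with multinomial counts c, the posterior is Dirichlet(α + c) componentwise.
Counts are posterior − prior componentwise: 8−3=5, 29−5=24, 6−1=5, 21−6=15, 19−9=10.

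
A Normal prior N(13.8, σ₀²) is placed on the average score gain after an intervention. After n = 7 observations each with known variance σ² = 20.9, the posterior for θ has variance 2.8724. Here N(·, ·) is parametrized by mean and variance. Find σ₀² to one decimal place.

σ₀² = 75.7

For the Normal–Normal model with known σ², precisions add: τ_n = τ₀ + n/σ².
So 1/σ₀² = 1/2.8724 − 7/20.9 = 0.348141 − 0.334928 = 0.013213.
Hence σ₀² = 1/0.013213 ≈ 75.7.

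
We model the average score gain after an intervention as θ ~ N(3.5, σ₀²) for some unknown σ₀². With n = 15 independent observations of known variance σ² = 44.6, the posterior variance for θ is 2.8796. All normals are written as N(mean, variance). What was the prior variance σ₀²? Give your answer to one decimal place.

For the Normal–Normal model with known σ², precisions add: τ_n = τ₀ + n/σ².
So 1/σ₀² = 1/2.8796 − 15/44.6 = 0.347270 − 0.336323 = 0.010947.
Hence σ₀² = 1/0.010947 ≈ 91.3.

σ₀² = 91.3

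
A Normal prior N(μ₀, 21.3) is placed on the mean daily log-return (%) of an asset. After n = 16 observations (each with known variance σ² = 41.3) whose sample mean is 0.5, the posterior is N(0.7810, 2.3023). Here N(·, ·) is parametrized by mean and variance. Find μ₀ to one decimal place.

The posterior mean is a precision-weighted average: μ_n = (τ₀μ₀ + τ_data·x̄)/(τ₀+τ_data), with τ₀=1/σ₀² and τ_data=n/σ².
Here τ₀ = 1/21.3 = 0.046948 and τ_data = 16/41.3 = 0.387409, so τ_n = 0.434357.
Rearranging for μ₀: μ₀ = (μ_n·τ_n − τ_data·x̄)/τ₀ = (0.7810·0.434357 − 0.387409·0.5) / 0.046948 = 0.145528/0.046948 ≈ 3.1.

μ₀ = 3.1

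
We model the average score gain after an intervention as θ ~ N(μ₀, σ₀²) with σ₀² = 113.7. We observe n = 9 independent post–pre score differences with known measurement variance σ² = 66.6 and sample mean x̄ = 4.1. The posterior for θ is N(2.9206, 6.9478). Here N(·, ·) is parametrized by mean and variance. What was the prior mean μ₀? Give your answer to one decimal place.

With known observation variance, the Normal–Normal posterior has precision τ_n = τ₀ + n/σ² and mean μ_n = (τ₀μ₀ + (n/σ²)x̄)/τ_n.
Here τ₀ = 1/113.7 = 0.008795 and τ_data = 9/66.6 = 0.135135, so τ_n = 0.143930.
Rearranging for μ₀: μ₀ = (μ_n·τ_n − τ_data·x̄)/τ₀ = (2.9206·0.143930 − 0.135135·4.1) / 0.008795 = -0.133692/0.008795 ≈ -15.2.

μ₀ = -15.2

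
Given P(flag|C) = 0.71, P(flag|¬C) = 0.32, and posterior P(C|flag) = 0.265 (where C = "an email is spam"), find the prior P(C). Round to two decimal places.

P(C) = 0.14

In odds form, posterior odds = prior odds × likelihood ratio, so prior odds = posterior odds ÷ LR.
Posterior odds = 0.265/(1−0.265) = 0.3605. LR = 0.71/0.32 = 2.2188.
Prior odds = 0.3605/2.2188 = 0.1625, so P(C) = 0.1625/(1+0.1625) ≈ 0.14.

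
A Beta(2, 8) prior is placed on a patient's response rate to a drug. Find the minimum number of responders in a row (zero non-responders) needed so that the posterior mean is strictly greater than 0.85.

k = 44

After k responders and 0 non-responders the posterior is Beta(2+k, 8), with mean (2+k)/(2+8+k).
Set (2+k)/(10+k) > 0.85 and solve: k > (0.85·10 − 2)/(1 − 0.85) = 43.333.
The smallest integer exceeding 43.333 is 44.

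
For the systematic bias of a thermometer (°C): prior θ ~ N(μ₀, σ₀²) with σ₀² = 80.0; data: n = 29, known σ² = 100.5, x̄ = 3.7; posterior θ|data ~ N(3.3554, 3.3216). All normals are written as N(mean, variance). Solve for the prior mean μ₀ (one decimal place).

μ₀ = -4.6

The posterior mean is a precision-weighted average: μ_n = (τ₀μ₀ + τ_data·x̄)/(τ₀+τ_data), with τ₀=1/σ₀² and τ_data=n/σ².
Here τ₀ = 1/80.0 = 0.012500 and τ_data = 29/100.5 = 0.288557, so τ_n = 0.301057.
Rearranging for μ₀: μ₀ = (μ_n·τ_n − τ_data·x̄)/τ₀ = (3.3554·0.301057 − 0.288557·3.7) / 0.012500 = -0.057494/0.012500 ≈ -4.6.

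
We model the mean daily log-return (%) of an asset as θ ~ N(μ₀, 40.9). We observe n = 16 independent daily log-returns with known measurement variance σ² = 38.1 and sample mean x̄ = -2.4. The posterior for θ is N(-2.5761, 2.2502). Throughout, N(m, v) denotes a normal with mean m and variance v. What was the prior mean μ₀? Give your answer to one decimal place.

The posterior mean is a precision-weighted average: μ_n = (τ₀μ₀ + τ_data·x̄)/(τ₀+τ_data), with τ₀=1/σ₀² and τ_data=n/σ².
Here τ₀ = 1/40.9 = 0.024450 and τ_data = 16/38.1 = 0.419948, so τ_n = 0.444398.
Rearranging for μ₀: μ₀ = (μ_n·τ_n − τ_data·x̄)/τ₀ = (-2.5761·0.444398 − 0.419948·-2.4) / 0.024450 = -0.136938/0.024450 ≈ -5.6.

μ₀ = -5.6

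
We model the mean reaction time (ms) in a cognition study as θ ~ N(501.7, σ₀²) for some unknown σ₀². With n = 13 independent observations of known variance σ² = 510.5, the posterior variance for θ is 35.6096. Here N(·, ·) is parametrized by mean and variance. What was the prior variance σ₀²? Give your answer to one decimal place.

σ₀² = 382.1

For the Normal–Normal model with known σ², precisions add: τ_n = τ₀ + n/σ².
So 1/σ₀² = 1/35.6096 − 13/510.5 = 0.028082 − 0.025465 = 0.002617.
Hence σ₀² = 1/0.002617 ≈ 382.1.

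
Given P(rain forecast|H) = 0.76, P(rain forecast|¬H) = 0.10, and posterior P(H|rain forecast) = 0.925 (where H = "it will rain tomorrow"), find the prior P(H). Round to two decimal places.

P(H) = 0.62

In odds form, posterior odds = prior odds × likelihood ratio, so prior odds = posterior odds ÷ LR.
Posterior odds = 0.925/(1−0.925) = 12.3333. LR = 0.76/0.10 = 7.6000.
Prior odds = 12.3333/7.6000 = 1.6228, so P(H) = 1.6228/(1+1.6228) ≈ 0.62.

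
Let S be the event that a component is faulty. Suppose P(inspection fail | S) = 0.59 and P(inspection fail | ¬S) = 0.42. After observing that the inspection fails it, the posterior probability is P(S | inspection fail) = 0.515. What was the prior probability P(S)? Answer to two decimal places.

P(S) = 0.43

In odds form, posterior odds = prior odds × likelihood ratio, so prior odds = posterior odds ÷ LR.
Posterior odds = 0.515/(1−0.515) = 1.0619. LR = 0.59/0.42 = 1.4048.
Prior odds = 1.0619/1.4048 = 0.7559, so P(S) = 0.7559/(1+0.7559) ≈ 0.43.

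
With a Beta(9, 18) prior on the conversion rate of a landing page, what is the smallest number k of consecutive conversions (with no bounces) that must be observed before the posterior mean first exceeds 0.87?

k = 112

After k conversions and 0 bounces the posterior is Beta(9+k, 18), with mean (9+k)/(9+18+k).
Set (9+k)/(27+k) > 0.87 and solve: k > (0.87·27 − 9)/(1 − 0.87) = 111.462.
The smallest integer exceeding 111.462 is 112.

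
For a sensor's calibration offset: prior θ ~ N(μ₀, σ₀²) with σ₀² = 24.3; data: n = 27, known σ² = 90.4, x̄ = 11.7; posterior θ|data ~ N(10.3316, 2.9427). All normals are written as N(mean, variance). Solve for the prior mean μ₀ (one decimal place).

The posterior mean is a precision-weighted average: μ_n = (τ₀μ₀ + τ_data·x̄)/(τ₀+τ_data), with τ₀=1/σ₀² and τ_data=n/σ².
Here τ₀ = 1/24.3 = 0.041152 and τ_data = 27/90.4 = 0.298673, so τ_n = 0.339825.
Rearranging for μ₀: μ₀ = (μ_n·τ_n − τ_data·x̄)/τ₀ = (10.3316·0.339825 − 0.298673·11.7) / 0.041152 = 0.016462/0.041152 ≈ 0.4.

μ₀ = 0.4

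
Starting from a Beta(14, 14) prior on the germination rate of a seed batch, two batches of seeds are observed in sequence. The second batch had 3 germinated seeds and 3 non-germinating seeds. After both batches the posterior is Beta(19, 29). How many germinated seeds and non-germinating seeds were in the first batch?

Because Beta–binomial updating is additive in the counts, the combined data contributed (α_post−α_prior, β_post−β_prior) successes and failures.
Total across both batches: 19−14=5 germinated seeds, 29−14=15 non-germinating seeds.
Subtract the second batch: 5−3=2 germinated seeds and 15−3=12 non-germinating seeds.

2 germinated seeds and 12 non-germinating seeds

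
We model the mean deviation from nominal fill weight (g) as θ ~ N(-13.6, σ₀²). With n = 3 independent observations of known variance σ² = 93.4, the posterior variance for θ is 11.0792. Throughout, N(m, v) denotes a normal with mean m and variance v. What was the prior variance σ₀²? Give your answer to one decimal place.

σ₀² = 17.2

Posterior precision equals prior precision plus data precision: 1/σ_n² = 1/σ₀² + n/σ².
So 1/σ₀² = 1/11.0792 − 3/93.4 = 0.090259 − 0.032120 = 0.058139.
Hence σ₀² = 1/0.058139 ≈ 17.2.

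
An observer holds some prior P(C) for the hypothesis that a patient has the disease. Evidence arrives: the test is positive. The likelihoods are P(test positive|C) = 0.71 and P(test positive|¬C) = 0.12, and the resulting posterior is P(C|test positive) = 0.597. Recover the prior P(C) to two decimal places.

P(C) = 0.20

In odds form, posterior odds = prior odds × likelihood ratio, so prior odds = posterior odds ÷ LR.
Posterior odds = 0.597/(1−0.597) = 1.4814. LR = 0.71/0.12 = 5.9167.
Prior odds = 1.4814/5.9167 = 0.2504, so P(C) = 0.2504/(1+0.2504) ≈ 0.20.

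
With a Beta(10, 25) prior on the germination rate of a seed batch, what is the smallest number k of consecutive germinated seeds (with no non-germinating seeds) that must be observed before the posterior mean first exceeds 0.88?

k = 174

After k germinated seeds and 0 non-germinating seeds the posterior is Beta(10+k, 25), with mean (10+k)/(10+25+k).
Set (10+k)/(35+k) > 0.88 and solve: k > (0.88·35 − 10)/(1 − 0.88) = 173.333.
The smallest integer exceeding 173.333 is 174, and checking k=174: (184)/(209) = 0.8804 > 0.88.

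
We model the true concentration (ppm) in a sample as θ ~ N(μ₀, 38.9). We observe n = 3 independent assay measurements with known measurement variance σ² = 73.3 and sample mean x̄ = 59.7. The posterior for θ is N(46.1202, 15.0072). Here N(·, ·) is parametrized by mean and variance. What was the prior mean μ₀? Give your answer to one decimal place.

The posterior mean is a precision-weighted average: μ_n = (τ₀μ₀ + τ_data·x̄)/(τ₀+τ_data), with τ₀=1/σ₀² and τ_data=n/σ².
Here τ₀ = 1/38.9 = 0.025707 and τ_data = 3/73.3 = 0.040928, so τ_n = 0.066635.
Rearranging for μ₀: μ₀ = (μ_n·τ_n − τ_data·x̄)/τ₀ = (46.1202·0.066635 − 0.040928·59.7) / 0.025707 = 0.629818/0.025707 ≈ 24.5.

μ₀ = 24.5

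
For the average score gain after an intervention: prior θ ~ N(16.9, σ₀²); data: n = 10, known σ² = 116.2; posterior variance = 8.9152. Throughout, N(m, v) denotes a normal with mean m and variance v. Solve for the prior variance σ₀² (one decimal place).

σ₀² = 38.3

Posterior precision equals prior precision plus data precision: 1/σ_n² = 1/σ₀² + n/σ².
So 1/σ₀² = 1/8.9152 − 10/116.2 = 0.112168 − 0.086059 = 0.026109.
Hence σ₀² = 1/0.026109 ≈ 38.3.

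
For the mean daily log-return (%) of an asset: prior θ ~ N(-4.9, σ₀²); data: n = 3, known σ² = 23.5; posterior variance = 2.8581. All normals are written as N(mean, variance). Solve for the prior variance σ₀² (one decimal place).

Posterior precision equals prior precision plus data precision: 1/σ_n² = 1/σ₀² + n/σ².
So 1/σ₀² = 1/2.8581 − 3/23.5 = 0.349883 − 0.127660 = 0.222223.
Hence σ₀² = 1/0.222223 ≈ 4.5.

σ₀² = 4.5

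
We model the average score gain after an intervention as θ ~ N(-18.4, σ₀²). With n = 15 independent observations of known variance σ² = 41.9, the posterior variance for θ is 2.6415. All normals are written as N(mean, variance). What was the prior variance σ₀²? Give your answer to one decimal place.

σ₀² = 48.6

For the Normal–Normal model with known σ², precisions add: τ_n = τ₀ + n/σ².
So 1/σ₀² = 1/2.6415 − 15/41.9 = 0.378573 − 0.357995 = 0.020578.
Hence σ₀² = 1/0.020578 ≈ 48.6.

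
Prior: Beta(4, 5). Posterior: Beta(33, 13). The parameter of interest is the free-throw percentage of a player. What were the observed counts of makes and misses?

A Beta(a, b) prior with s successes and f failures in binomial data gives a Beta(a+s, b+f) posterior.
Match parameters: s=33−4=29, f=13−5=8.

29 makes and 8 misses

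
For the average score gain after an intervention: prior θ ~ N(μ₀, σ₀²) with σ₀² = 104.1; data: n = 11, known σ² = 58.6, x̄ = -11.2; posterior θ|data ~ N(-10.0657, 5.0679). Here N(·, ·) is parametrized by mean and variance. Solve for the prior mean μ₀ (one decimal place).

μ₀ = 12.1

The posterior mean is a precision-weighted average: μ_n = (τ₀μ₀ + τ_data·x̄)/(τ₀+τ_data), with τ₀=1/σ₀² and τ_data=n/σ².
Here τ₀ = 1/104.1 = 0.009606 and τ_data = 11/58.6 = 0.187713, so τ_n = 0.197319.
Rearranging for μ₀: μ₀ = (μ_n·τ_n − τ_data·x̄)/τ₀ = (-10.0657·0.197319 − 0.187713·-11.2) / 0.009606 = 0.116232/0.009606 ≈ 12.1.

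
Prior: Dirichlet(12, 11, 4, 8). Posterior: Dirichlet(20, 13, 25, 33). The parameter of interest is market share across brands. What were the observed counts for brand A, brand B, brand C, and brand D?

For a Dirichlet(α) prior with multinomial counts c, the posterior is Dirichlet(α + c) componentwise.
Counts are posterior − prior componentwise: 20−12=8, 13−11=2, 25−4=21, 33−8=25.

counts (8, 2, 21, 25)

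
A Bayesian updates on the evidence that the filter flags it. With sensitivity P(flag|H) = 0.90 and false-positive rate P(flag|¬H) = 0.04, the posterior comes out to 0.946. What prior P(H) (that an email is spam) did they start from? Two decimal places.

Bayes' rule in odds form gives O(H|E) = O(H)·[P(E|H)/P(E|¬H)], hence O(H) = O(H|E)/LR.
Posterior odds = 0.946/(1−0.946) = 17.5185. LR = 0.90/0.04 = 22.5000.
Prior odds = 17.5185/22.5000 = 0.7786, so P(H) = 0.7786/(1+0.7786) ≈ 0.44.

P(H) = 0.44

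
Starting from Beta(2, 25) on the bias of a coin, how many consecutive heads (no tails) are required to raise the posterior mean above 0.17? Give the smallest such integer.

k = 4

After k heads and 0 tails the posterior is Beta(2+k, 25), with mean (2+k)/(2+25+k).
Set (2+k)/(27+k) > 0.17 and solve: k > (0.17·27 − 2)/(1 − 0.17) = 3.120.
The smallest integer exceeding 3.120 is 4.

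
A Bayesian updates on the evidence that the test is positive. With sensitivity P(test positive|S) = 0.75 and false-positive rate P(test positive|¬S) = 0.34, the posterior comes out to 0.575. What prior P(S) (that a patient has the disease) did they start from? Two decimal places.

Bayes' rule in odds form gives O(S|E) = O(S)·[P(E|S)/P(E|¬S)], hence O(S) = O(S|E)/LR.
Posterior odds = 0.575/(1−0.575) = 1.3529. LR = 0.75/0.34 = 2.2059.
Prior odds = 1.3529/2.2059 = 0.6133, so P(S) = 0.6133/(1+0.6133) ≈ 0.38.

P(S) = 0.38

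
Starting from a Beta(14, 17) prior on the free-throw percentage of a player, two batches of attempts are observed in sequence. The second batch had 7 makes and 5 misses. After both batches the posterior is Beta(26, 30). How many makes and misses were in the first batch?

5 makes and 8 misses

Sequential conjugate updates are equivalent to a single update on the pooled data, so total successes = posterior α − prior α and total failures = posterior β − prior β.
Total across both batches: 26−14=12 makes, 30−17=13 misses.
Subtract the second batch: 12−7=5 makes and 13−5=8 misses.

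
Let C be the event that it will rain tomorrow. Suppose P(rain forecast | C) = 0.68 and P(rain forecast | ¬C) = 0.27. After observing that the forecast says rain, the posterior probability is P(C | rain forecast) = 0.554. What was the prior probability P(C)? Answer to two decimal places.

In odds form, posterior odds = prior odds × likelihood ratio, so prior odds = posterior odds ÷ LR.
Posterior odds = 0.554/(1−0.554) = 1.2422. LR = 0.68/0.27 = 2.5185.
Prior odds = 1.2422/2.5185 = 0.4932, so P(C) = 0.4932/(1+0.4932) ≈ 0.33.

P(C) = 0.33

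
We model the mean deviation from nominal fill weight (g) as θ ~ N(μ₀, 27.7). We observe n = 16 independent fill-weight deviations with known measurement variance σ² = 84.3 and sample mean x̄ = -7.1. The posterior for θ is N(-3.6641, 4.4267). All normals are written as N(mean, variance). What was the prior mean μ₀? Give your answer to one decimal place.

μ₀ = 14.4

The posterior mean is a precision-weighted average: μ_n = (τ₀μ₀ + τ_data·x̄)/(τ₀+τ_data), with τ₀=1/σ₀² and τ_data=n/σ².
Here τ₀ = 1/27.7 = 0.036101 and τ_data = 16/84.3 = 0.189798, so τ_n = 0.225899.
Rearranging for μ₀: μ₀ = (μ_n·τ_n − τ_data·x̄)/τ₀ = (-3.6641·0.225899 − 0.189798·-7.1) / 0.036101 = 0.519849/0.036101 ≈ 14.4.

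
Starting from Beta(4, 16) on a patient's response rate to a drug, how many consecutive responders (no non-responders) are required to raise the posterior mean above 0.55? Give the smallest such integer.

k = 16

After k responders and 0 non-responders the posterior is Beta(4+k, 16), with mean (4+k)/(4+16+k).
Set (4+k)/(20+k) > 0.55 and solve: k > (0.55·20 − 4)/(1 − 0.55) = 15.556.
The smallest integer exceeding 15.556 is 16.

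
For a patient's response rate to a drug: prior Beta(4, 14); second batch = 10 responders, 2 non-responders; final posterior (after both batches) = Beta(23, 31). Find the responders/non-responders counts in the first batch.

Because Beta–binomial updating is additive in the counts, the combined data contributed (α_post−α_prior, β_post−β_prior) successes and failures.
Total across both batches: 23−4=19 responders, 31−14=17 non-responders.
Subtract the second batch: 19−10=9 responders and 17−2=15 non-responders.

9 responders and 15 non-responders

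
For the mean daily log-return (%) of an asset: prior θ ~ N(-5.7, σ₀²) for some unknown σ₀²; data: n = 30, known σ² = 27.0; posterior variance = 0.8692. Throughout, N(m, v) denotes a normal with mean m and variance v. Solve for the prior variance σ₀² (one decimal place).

For the Normal–Normal model with known σ², precisions add: τ_n = τ₀ + n/σ².
So 1/σ₀² = 1/0.8692 − 30/27.0 = 1.150483 − 1.111111 = 0.039372.
Hence σ₀² = 1/0.039372 ≈ 25.4.

σ₀² = 25.4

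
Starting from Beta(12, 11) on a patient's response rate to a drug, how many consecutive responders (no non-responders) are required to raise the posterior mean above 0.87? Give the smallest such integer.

After k responders and 0 non-responders the posterior is Beta(12+k, 11), with mean (12+k)/(12+11+k).
Set (12+k)/(23+k) > 0.87 and solve: k > (0.87·23 − 12)/(1 − 0.87) = 61.615.
The smallest integer exceeding 61.615 is 62, and checking k=62: (74)/(85) = 0.8706 > 0.87.

k = 62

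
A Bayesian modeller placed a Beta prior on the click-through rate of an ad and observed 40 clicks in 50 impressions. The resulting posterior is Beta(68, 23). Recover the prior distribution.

Beta is conjugate to the binomial likelihood: posterior = Beta(α+s, β+f).
So α = 68 − 40 = 28 and β = 23 − 10 = 13.

Beta(28, 13)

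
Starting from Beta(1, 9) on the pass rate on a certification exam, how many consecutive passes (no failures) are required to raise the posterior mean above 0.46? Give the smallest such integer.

After k passes and 0 failures the posterior is Beta(1+k, 9), with mean (1+k)/(1+9+k).
Set (1+k)/(10+k) > 0.46 and solve: k > (0.46·10 − 1)/(1 − 0.46) = 6.667.
The smallest integer exceeding 6.667 is 7, and checking k=7: (8)/(17) = 0.4706 > 0.46.

k = 7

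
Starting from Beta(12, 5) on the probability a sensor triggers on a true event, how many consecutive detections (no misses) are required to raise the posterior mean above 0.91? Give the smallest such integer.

k = 39

After k detections and 0 misses the posterior is Beta(12+k, 5), with mean (12+k)/(12+5+k).
Set (12+k)/(17+k) > 0.91 and solve: k > (0.91·17 − 12)/(1 − 0.91) = 38.556.
The smallest integer exceeding 38.556 is 39.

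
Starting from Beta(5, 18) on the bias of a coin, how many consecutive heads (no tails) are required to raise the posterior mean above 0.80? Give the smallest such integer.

After k heads and 0 tails the posterior is Beta(5+k, 18), with mean (5+k)/(5+18+k).
Set (5+k)/(23+k) > 0.80 and solve: k > (0.80·23 − 5)/(1 − 0.80) = 67.000.
The smallest integer exceeding 67.000 is 68, and checking k=68: (73)/(91) = 0.8022 > 0.80.

k = 68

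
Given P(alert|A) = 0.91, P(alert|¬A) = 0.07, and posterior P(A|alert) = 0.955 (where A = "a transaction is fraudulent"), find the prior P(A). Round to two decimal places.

P(A) = 0.62

Bayes' rule in odds form gives O(A|E) = O(A)·[P(E|A)/P(E|¬A)], hence O(A) = O(A|E)/LR.
Posterior odds = 0.955/(1−0.955) = 21.2222. LR = 0.91/0.07 = 13.0000.
Prior odds = 21.2222/13.0000 = 1.6325, so P(A) = 1.6325/(1+1.6325) ≈ 0.62.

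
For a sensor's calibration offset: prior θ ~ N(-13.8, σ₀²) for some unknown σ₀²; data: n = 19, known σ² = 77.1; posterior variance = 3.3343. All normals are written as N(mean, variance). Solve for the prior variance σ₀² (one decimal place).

σ₀² = 18.7

Posterior precision equals prior precision plus data precision: 1/σ_n² = 1/σ₀² + n/σ².
So 1/σ₀² = 1/3.3343 − 19/77.1 = 0.299913 − 0.246433 = 0.053480.
Hence σ₀² = 1/0.053480 ≈ 18.7.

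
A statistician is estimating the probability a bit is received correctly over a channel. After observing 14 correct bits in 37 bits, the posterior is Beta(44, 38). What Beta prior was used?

A Beta(α, β) prior with s successes and f failures in binomial data gives a Beta(α+s, β+f) posterior.
Subtract the data counts: 44−14=30, 38−23=15.

Beta(30, 15)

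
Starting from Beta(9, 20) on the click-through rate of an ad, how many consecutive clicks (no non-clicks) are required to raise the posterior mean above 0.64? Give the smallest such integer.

k = 27

After k clicks and 0 non-clicks the posterior is Beta(9+k, 20), with mean (9+k)/(9+20+k).
Set (9+k)/(29+k) > 0.64 and solve: k > (0.64·29 − 9)/(1 − 0.64) = 26.556.
The smallest integer exceeding 26.556 is 27.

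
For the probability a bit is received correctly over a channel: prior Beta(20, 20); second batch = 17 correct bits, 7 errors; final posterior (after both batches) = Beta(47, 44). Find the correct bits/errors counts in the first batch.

Sequential conjugate updates are equivalent to a single update on the pooled data, so total successes = posterior α − prior α and total failures = posterior β − prior β.
Total across both batches: 47−20=27 correct bits, 44−20=24 errors.
Subtract the second batch: 27−17=10 correct bits and 24−7=17 errors.

10 correct bits and 17 errors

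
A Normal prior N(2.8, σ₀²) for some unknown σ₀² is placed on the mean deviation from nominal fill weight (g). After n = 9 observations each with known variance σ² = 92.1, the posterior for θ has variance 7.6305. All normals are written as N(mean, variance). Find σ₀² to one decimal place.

For the Normal–Normal model with known σ², precisions add: τ_n = τ₀ + n/σ².
So 1/σ₀² = 1/7.6305 − 9/92.1 = 0.131053 − 0.097720 = 0.033333.
Hence σ₀² = 1/0.033333 ≈ 30.0.

σ₀² = 30.0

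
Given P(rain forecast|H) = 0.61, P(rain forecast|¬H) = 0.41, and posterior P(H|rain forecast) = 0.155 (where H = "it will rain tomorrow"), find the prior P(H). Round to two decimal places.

P(H) = 0.11

Bayes' rule in odds form gives O(H|E) = O(H)·[P(E|H)/P(E|¬H)], hence O(H) = O(H|E)/LR.
Posterior odds = 0.155/(1−0.155) = 0.1834. LR = 0.61/0.41 = 1.4878.
Prior odds = 0.1834/1.4878 = 0.1233, so P(H) = 0.1233/(1+0.1233) ≈ 0.11.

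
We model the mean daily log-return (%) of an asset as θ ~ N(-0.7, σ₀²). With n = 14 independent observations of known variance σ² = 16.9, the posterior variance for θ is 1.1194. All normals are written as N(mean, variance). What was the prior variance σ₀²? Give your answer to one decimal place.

σ₀² = 15.4

For the Normal–Normal model with known σ², precisions add: τ_n = τ₀ + n/σ².
So 1/σ₀² = 1/1.1194 − 14/16.9 = 0.893336 − 0.828402 = 0.064934.
Hence σ₀² = 1/0.064934 ≈ 15.4.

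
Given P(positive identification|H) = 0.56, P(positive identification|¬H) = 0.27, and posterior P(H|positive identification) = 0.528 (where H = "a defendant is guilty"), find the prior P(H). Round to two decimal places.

In odds form, posterior odds = prior odds × likelihood ratio, so prior odds = posterior odds ÷ LR.
Posterior odds = 0.528/(1−0.528) = 1.1186. LR = 0.56/0.27 = 2.0741.
Prior odds = 1.1186/2.0741 = 0.5393, so P(H) = 0.5393/(1+0.5393) ≈ 0.35.

P(H) = 0.35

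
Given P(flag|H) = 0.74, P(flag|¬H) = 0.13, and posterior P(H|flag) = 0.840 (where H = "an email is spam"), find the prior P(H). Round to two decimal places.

P(H) = 0.48

Bayes' rule in odds form gives O(H|E) = O(H)·[P(E|H)/P(E|¬H)], hence O(H) = O(H|E)/LR.
Posterior odds = 0.840/(1−0.840) = 5.2500. LR = 0.74/0.13 = 5.6923.
Prior odds = 5.2500/5.6923 = 0.9223, so P(H) = 0.9223/(1+0.9223) ≈ 0.48.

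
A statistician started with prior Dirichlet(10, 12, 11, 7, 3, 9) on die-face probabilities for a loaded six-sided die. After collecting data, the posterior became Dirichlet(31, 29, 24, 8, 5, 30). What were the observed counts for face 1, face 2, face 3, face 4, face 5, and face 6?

For a Dirichlet(α) prior with multinomial counts c, the posterior is Dirichlet(α + c) componentwise.
Counts are posterior − prior componentwise: 31−10=21, 29−12=17, 24−11=13, 8−7=1, 5−3=2, 30−9=21.

counts (21, 17, 13, 1, 2, 21)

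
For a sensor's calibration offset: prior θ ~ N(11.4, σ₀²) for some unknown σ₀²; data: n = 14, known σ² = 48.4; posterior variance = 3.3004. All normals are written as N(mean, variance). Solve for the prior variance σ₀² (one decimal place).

Posterior precision equals prior precision plus data precision: 1/σ_n² = 1/σ₀² + n/σ².
So 1/σ₀² = 1/3.3004 − 14/48.4 = 0.302994 − 0.289256 = 0.013738.
Hence σ₀² = 1/0.013738 ≈ 72.8.

σ₀² = 72.8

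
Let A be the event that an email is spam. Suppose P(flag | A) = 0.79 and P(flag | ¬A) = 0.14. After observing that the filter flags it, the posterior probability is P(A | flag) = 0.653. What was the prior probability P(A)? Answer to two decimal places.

P(A) = 0.25

Bayes' rule in odds form gives O(A|E) = O(A)·[P(E|A)/P(E|¬A)], hence O(A) = O(A|E)/LR.
Posterior odds = 0.653/(1−0.653) = 1.8818. LR = 0.79/0.14 = 5.6429.
Prior odds = 1.8818/5.6429 = 0.3335, so P(A) = 0.3335/(1+0.3335) ≈ 0.25.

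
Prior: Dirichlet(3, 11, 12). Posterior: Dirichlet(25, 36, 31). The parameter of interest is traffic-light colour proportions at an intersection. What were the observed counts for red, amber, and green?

For a Dirichlet(α) prior with multinomial counts c, the posterior is Dirichlet(α + c) componentwise.
Counts are posterior − prior componentwise: 25−3=22, 36−11=25, 31−12=19.

counts (22, 25, 19)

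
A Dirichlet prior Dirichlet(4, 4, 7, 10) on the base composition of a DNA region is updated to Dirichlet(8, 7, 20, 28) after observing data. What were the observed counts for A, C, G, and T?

counts (4, 3, 13, 18)

For a Dirichlet(α) prior with multinomial counts c, the posterior is Dirichlet(α + c) componentwise.
Counts are posterior − prior componentwise: 8−4=4, 7−4=3, 20−7=13, 28−10=18.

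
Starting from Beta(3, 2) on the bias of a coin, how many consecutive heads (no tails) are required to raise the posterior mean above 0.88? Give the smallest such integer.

k = 12

After k heads and 0 tails the posterior is Beta(3+k, 2), with mean (3+k)/(3+2+k).
Set (3+k)/(5+k) > 0.88 and solve: k > (0.88·5 − 3)/(1 − 0.88) = 11.667.
The smallest integer exceeding 11.667 is 12.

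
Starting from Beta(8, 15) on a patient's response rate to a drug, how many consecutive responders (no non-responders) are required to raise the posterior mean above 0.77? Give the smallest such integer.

k = 43

After k responders and 0 non-responders the posterior is Beta(8+k, 15), with mean (8+k)/(8+15+k).
Set (8+k)/(23+k) > 0.77 and solve: k > (0.77·23 − 8)/(1 − 0.77) = 42.217.
The smallest integer exceeding 42.217 is 43, and checking k=43: (51)/(66) = 0.7727 > 0.77.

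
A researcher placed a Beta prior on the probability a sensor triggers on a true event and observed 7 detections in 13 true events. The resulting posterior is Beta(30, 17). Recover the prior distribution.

Beta(23, 11)

Beta is conjugate to the binomial likelihood: posterior = Beta(a+s, b+f).
So a = 30 − 7 = 23 and b = 17 − 6 = 11.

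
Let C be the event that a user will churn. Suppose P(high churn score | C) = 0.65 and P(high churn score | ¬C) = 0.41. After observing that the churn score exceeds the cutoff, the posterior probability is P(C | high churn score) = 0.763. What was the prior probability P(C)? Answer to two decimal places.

P(C) = 0.67

Bayes' rule in odds form gives O(C|E) = O(C)·[P(E|C)/P(E|¬C)], hence O(C) = O(C|E)/LR.
Posterior odds = 0.763/(1−0.763) = 3.2194. LR = 0.65/0.41 = 1.5854.
Prior odds = 3.2194/1.5854 = 2.0307, so P(C) = 2.0307/(1+2.0307) ≈ 0.67.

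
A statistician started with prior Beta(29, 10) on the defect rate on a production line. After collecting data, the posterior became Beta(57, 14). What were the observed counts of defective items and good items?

A Beta(α, β) prior with s successes and f failures in binomial data gives a Beta(α+s, β+f) posterior.
Match parameters: s=57−29=28, f=14−10=4.

28 defective items and 4 good items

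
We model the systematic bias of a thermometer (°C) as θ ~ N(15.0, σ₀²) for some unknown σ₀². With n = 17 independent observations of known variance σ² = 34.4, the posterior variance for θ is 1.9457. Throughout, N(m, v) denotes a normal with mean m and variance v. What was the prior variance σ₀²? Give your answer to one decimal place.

σ₀² = 50.6

Posterior precision equals prior precision plus data precision: 1/σ_n² = 1/σ₀² + n/σ².
So 1/σ₀² = 1/1.9457 − 17/34.4 = 0.513954 − 0.494186 = 0.019768.
Hence σ₀² = 1/0.019768 ≈ 50.6.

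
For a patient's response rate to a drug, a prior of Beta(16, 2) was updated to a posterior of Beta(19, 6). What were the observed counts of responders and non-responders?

3 responders and 4 non-responders

A Beta(a, b) prior with s successes and f failures in binomial data gives a Beta(a+s, b+f) posterior.
So s = 19 − 16 = 3 and f = 6 − 2 = 4.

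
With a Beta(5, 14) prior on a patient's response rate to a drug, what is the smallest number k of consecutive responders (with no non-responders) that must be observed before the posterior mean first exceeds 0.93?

After k responders and 0 non-responders the posterior is Beta(5+k, 14), with mean (5+k)/(5+14+k).
Set (5+k)/(19+k) > 0.93 and solve: k > (0.93·19 − 5)/(1 − 0.93) = 181.000.
The smallest integer exceeding 181.000 is 182, and checking k=182: (187)/(201) = 0.9303 > 0.93.

k = 182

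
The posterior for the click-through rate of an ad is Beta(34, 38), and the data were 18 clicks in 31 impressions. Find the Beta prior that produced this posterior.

Beta is conjugate to the binomial likelihood: posterior = Beta(a+s, b+f).
So a = 34 − 18 = 16 and b = 38 − 13 = 25.

Beta(16, 25)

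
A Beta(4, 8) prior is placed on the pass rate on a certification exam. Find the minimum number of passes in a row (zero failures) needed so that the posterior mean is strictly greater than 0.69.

k = 14

After k passes and 0 failures the posterior is Beta(4+k, 8), with mean (4+k)/(4+8+k).
Set (4+k)/(12+k) > 0.69 and solve: k > (0.69·12 − 4)/(1 − 0.69) = 13.806.
The smallest integer exceeding 13.806 is 14.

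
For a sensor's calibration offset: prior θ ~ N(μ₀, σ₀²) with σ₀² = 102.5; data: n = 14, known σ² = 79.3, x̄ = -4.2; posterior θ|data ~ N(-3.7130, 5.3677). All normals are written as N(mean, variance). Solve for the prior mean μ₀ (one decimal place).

The posterior mean is a precision-weighted average: μ_n = (τ₀μ₀ + τ_data·x̄)/(τ₀+τ_data), with τ₀=1/σ₀² and τ_data=n/σ².
Here τ₀ = 1/102.5 = 0.009756 and τ_data = 14/79.3 = 0.176545, so τ_n = 0.186301.
Rearranging for μ₀: μ₀ = (μ_n·τ_n − τ_data·x̄)/τ₀ = (-3.7130·0.186301 − 0.176545·-4.2) / 0.009756 = 0.049753/0.009756 ≈ 5.1.

μ₀ = 5.1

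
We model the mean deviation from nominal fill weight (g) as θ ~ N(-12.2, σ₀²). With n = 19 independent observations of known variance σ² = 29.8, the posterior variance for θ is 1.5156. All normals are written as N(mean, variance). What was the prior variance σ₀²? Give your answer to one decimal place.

Posterior precision equals prior precision plus data precision: 1/σ_n² = 1/σ₀² + n/σ².
So 1/σ₀² = 1/1.5156 − 19/29.8 = 0.659805 − 0.637584 = 0.022221.
Hence σ₀² = 1/0.022221 ≈ 45.0.

σ₀² = 45.0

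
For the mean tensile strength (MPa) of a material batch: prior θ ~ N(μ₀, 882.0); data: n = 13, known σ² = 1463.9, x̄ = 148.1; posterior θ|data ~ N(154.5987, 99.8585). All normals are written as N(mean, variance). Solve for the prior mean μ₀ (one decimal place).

With known observation variance, the Normal–Normal posterior has precision τ_n = τ₀ + n/σ² and mean μ_n = (τ₀μ₀ + (n/σ²)x̄)/τ_n.
Here τ₀ = 1/882.0 = 0.001134 and τ_data = 13/1463.9 = 0.008880, so τ_n = 0.010014.
Rearranging for μ₀: μ₀ = (μ_n·τ_n − τ_data·x̄)/τ₀ = (154.5987·0.010014 − 0.008880·148.1) / 0.001134 = 0.233023/0.001134 ≈ 205.5.

μ₀ = 205.5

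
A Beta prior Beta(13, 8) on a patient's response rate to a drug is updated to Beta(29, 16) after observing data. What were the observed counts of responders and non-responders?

Under Beta–binomial conjugacy the posterior parameters are (a+s, b+f).
Match parameters: s=29−13=16, f=16−8=8.

16 responders and 8 non-responders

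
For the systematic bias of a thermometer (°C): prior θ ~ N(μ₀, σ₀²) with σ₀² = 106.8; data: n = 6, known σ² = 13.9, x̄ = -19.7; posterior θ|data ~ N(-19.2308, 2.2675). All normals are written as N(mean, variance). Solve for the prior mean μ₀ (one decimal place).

With known observation variance, the Normal–Normal posterior has precision τ_n = τ₀ + n/σ² and mean μ_n = (τ₀μ₀ + (n/σ²)x̄)/τ_n.
Here τ₀ = 1/106.8 = 0.009363 and τ_data = 6/13.9 = 0.431655, so τ_n = 0.441018.
Rearranging for μ₀: μ₀ = (μ_n·τ_n − τ_data·x̄)/τ₀ = (-19.2308·0.441018 − 0.431655·-19.7) / 0.009363 = 0.022475/0.009363 ≈ 2.4.

μ₀ = 2.4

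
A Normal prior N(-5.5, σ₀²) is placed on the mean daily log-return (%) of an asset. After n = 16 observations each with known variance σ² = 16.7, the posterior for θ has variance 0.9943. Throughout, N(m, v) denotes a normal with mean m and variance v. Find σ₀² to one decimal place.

For the Normal–Normal model with known σ², precisions add: τ_n = τ₀ + n/σ².
So 1/σ₀² = 1/0.9943 − 16/16.7 = 1.005733 − 0.958084 = 0.047649.
Hence σ₀² = 1/0.047649 ≈ 21.0.

σ₀² = 21.0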